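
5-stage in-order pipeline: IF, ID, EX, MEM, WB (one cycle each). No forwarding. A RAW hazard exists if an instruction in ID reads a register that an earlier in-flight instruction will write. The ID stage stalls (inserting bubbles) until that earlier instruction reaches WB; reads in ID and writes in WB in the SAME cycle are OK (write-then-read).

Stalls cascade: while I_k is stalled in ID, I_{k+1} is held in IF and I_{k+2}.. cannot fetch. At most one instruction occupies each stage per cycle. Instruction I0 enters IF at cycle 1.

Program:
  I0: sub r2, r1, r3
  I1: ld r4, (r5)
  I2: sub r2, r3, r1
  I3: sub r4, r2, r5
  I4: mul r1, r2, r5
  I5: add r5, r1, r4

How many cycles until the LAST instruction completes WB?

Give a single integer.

Answer: 14

Derivation:
I0 sub r2 <- r1,r3: IF@1 ID@2 stall=0 (-) EX@3 MEM@4 WB@5
I1 ld r4 <- r5: IF@2 ID@3 stall=0 (-) EX@4 MEM@5 WB@6
I2 sub r2 <- r3,r1: IF@3 ID@4 stall=0 (-) EX@5 MEM@6 WB@7
I3 sub r4 <- r2,r5: IF@4 ID@5 stall=2 (RAW on I2.r2 (WB@7)) EX@8 MEM@9 WB@10
I4 mul r1 <- r2,r5: IF@5 ID@8 stall=0 (-) EX@9 MEM@10 WB@11
I5 add r5 <- r1,r4: IF@8 ID@9 stall=2 (RAW on I4.r1 (WB@11)) EX@12 MEM@13 WB@14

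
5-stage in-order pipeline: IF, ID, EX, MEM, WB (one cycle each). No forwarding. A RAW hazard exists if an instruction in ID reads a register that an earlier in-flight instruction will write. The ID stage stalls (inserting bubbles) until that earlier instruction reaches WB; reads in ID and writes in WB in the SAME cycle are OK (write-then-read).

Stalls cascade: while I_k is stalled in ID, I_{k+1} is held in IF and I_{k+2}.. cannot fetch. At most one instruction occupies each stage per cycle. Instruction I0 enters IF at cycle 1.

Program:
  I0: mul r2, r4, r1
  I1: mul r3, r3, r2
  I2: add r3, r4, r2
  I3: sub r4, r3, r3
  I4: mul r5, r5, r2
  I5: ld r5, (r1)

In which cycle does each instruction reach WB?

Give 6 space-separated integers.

Answer: 5 8 9 12 13 14

Derivation:
I0 mul r2 <- r4,r1: IF@1 ID@2 stall=0 (-) EX@3 MEM@4 WB@5
I1 mul r3 <- r3,r2: IF@2 ID@3 stall=2 (RAW on I0.r2 (WB@5)) EX@6 MEM@7 WB@8
I2 add r3 <- r4,r2: IF@3 ID@6 stall=0 (-) EX@7 MEM@8 WB@9
I3 sub r4 <- r3,r3: IF@6 ID@7 stall=2 (RAW on I2.r3 (WB@9)) EX@10 MEM@11 WB@12
I4 mul r5 <- r5,r2: IF@7 ID@10 stall=0 (-) EX@11 MEM@12 WB@13
I5 ld r5 <- r1: IF@10 ID@11 stall=0 (-) EX@12 MEM@13 WB@14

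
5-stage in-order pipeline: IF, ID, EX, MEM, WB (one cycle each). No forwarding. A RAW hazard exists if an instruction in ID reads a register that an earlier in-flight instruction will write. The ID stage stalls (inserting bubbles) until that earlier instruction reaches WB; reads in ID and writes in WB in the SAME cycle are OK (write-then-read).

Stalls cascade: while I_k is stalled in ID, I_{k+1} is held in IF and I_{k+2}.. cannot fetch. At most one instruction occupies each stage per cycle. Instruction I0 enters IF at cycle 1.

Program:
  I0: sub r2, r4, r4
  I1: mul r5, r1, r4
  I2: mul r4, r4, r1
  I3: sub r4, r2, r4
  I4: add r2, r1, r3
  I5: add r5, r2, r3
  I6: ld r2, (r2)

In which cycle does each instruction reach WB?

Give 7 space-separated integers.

I0 sub r2 <- r4,r4: IF@1 ID@2 stall=0 (-) EX@3 MEM@4 WB@5
I1 mul r5 <- r1,r4: IF@2 ID@3 stall=0 (-) EX@4 MEM@5 WB@6
I2 mul r4 <- r4,r1: IF@3 ID@4 stall=0 (-) EX@5 MEM@6 WB@7
I3 sub r4 <- r2,r4: IF@4 ID@5 stall=2 (RAW on I2.r4 (WB@7)) EX@8 MEM@9 WB@10
I4 add r2 <- r1,r3: IF@5 ID@8 stall=0 (-) EX@9 MEM@10 WB@11
I5 add r5 <- r2,r3: IF@8 ID@9 stall=2 (RAW on I4.r2 (WB@11)) EX@12 MEM@13 WB@14
I6 ld r2 <- r2: IF@9 ID@12 stall=0 (-) EX@13 MEM@14 WB@15

Answer: 5 6 7 10 11 14 15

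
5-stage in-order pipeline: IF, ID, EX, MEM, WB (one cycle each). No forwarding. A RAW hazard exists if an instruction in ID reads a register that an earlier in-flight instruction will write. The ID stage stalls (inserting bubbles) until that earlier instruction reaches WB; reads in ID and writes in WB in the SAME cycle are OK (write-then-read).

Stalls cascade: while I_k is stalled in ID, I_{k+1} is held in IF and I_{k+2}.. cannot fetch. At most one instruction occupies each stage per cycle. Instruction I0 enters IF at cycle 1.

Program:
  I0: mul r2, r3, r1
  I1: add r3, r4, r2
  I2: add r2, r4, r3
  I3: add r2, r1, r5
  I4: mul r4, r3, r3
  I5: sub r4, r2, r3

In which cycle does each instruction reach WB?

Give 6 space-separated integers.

Answer: 5 8 11 12 13 15

Derivation:
I0 mul r2 <- r3,r1: IF@1 ID@2 stall=0 (-) EX@3 MEM@4 WB@5
I1 add r3 <- r4,r2: IF@2 ID@3 stall=2 (RAW on I0.r2 (WB@5)) EX@6 MEM@7 WB@8
I2 add r2 <- r4,r3: IF@3 ID@6 stall=2 (RAW on I1.r3 (WB@8)) EX@9 MEM@10 WB@11
I3 add r2 <- r1,r5: IF@6 ID@9 stall=0 (-) EX@10 MEM@11 WB@12
I4 mul r4 <- r3,r3: IF@9 ID@10 stall=0 (-) EX@11 MEM@12 WB@13
I5 sub r4 <- r2,r3: IF@10 ID@11 stall=1 (RAW on I3.r2 (WB@12)) EX@13 MEM@14 WB@15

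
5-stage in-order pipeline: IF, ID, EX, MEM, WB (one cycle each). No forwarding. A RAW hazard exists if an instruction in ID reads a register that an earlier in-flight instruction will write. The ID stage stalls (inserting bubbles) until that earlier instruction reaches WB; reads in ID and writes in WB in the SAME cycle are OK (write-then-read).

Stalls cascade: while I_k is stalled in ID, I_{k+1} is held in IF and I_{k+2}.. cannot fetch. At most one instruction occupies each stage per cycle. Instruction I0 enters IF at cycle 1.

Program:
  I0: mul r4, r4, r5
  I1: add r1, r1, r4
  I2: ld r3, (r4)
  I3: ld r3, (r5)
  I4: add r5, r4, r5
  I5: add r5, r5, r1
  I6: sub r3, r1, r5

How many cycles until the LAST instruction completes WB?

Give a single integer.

I0 mul r4 <- r4,r5: IF@1 ID@2 stall=0 (-) EX@3 MEM@4 WB@5
I1 add r1 <- r1,r4: IF@2 ID@3 stall=2 (RAW on I0.r4 (WB@5)) EX@6 MEM@7 WB@8
I2 ld r3 <- r4: IF@3 ID@6 stall=0 (-) EX@7 MEM@8 WB@9
I3 ld r3 <- r5: IF@6 ID@7 stall=0 (-) EX@8 MEM@9 WB@10
I4 add r5 <- r4,r5: IF@7 ID@8 stall=0 (-) EX@9 MEM@10 WB@11
I5 add r5 <- r5,r1: IF@8 ID@9 stall=2 (RAW on I4.r5 (WB@11)) EX@12 MEM@13 WB@14
I6 sub r3 <- r1,r5: IF@9 ID@12 stall=2 (RAW on I5.r5 (WB@14)) EX@15 MEM@16 WB@17

Answer: 17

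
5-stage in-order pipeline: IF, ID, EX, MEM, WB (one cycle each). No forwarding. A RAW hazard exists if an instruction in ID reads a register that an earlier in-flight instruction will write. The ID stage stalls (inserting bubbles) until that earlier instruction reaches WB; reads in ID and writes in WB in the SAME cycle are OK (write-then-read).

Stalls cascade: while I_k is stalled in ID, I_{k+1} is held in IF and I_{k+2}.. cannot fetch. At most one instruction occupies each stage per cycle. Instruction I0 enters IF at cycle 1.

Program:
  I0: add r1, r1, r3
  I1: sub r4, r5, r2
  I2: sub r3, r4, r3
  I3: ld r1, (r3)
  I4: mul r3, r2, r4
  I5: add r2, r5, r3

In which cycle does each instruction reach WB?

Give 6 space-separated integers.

Answer: 5 6 9 12 13 16

Derivation:
I0 add r1 <- r1,r3: IF@1 ID@2 stall=0 (-) EX@3 MEM@4 WB@5
I1 sub r4 <- r5,r2: IF@2 ID@3 stall=0 (-) EX@4 MEM@5 WB@6
I2 sub r3 <- r4,r3: IF@3 ID@4 stall=2 (RAW on I1.r4 (WB@6)) EX@7 MEM@8 WB@9
I3 ld r1 <- r3: IF@4 ID@7 stall=2 (RAW on I2.r3 (WB@9)) EX@10 MEM@11 WB@12
I4 mul r3 <- r2,r4: IF@7 ID@10 stall=0 (-) EX@11 MEM@12 WB@13
I5 add r2 <- r5,r3: IF@10 ID@11 stall=2 (RAW on I4.r3 (WB@13)) EX@14 MEM@15 WB@16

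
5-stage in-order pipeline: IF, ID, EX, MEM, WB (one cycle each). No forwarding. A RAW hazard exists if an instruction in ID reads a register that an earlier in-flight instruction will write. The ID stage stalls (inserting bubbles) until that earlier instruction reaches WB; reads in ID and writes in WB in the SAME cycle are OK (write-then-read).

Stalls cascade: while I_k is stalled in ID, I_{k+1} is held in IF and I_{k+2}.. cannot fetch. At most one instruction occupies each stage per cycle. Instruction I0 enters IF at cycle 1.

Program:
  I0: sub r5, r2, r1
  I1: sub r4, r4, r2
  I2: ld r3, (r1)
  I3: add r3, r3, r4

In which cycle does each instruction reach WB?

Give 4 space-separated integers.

Answer: 5 6 7 10

Derivation:
I0 sub r5 <- r2,r1: IF@1 ID@2 stall=0 (-) EX@3 MEM@4 WB@5
I1 sub r4 <- r4,r2: IF@2 ID@3 stall=0 (-) EX@4 MEM@5 WB@6
I2 ld r3 <- r1: IF@3 ID@4 stall=0 (-) EX@5 MEM@6 WB@7
I3 add r3 <- r3,r4: IF@4 ID@5 stall=2 (RAW on I2.r3 (WB@7)) EX@8 MEM@9 WB@10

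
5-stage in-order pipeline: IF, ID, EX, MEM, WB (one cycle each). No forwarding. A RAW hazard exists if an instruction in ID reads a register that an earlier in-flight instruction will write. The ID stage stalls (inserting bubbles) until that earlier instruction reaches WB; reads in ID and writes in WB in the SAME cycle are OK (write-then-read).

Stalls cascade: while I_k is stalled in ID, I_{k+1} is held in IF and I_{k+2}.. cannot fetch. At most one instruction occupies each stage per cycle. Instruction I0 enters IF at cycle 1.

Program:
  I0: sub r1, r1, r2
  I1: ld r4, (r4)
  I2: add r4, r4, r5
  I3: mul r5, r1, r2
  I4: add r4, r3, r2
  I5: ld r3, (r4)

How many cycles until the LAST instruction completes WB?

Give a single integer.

Answer: 14

Derivation:
I0 sub r1 <- r1,r2: IF@1 ID@2 stall=0 (-) EX@3 MEM@4 WB@5
I1 ld r4 <- r4: IF@2 ID@3 stall=0 (-) EX@4 MEM@5 WB@6
I2 add r4 <- r4,r5: IF@3 ID@4 stall=2 (RAW on I1.r4 (WB@6)) EX@7 MEM@8 WB@9
I3 mul r5 <- r1,r2: IF@4 ID@7 stall=0 (-) EX@8 MEM@9 WB@10
I4 add r4 <- r3,r2: IF@7 ID@8 stall=0 (-) EX@9 MEM@10 WB@11
I5 ld r3 <- r4: IF@8 ID@9 stall=2 (RAW on I4.r4 (WB@11)) EX@12 MEM@13 WB@14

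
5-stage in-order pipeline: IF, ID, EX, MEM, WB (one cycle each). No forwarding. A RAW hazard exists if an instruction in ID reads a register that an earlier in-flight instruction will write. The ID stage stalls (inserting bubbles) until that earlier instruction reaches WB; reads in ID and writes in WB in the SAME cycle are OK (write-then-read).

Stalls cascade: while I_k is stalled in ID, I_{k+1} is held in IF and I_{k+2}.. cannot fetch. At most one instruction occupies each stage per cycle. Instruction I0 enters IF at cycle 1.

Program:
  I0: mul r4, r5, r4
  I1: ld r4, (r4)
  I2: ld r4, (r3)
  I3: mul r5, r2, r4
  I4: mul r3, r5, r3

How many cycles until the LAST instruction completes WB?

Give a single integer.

Answer: 15

Derivation:
I0 mul r4 <- r5,r4: IF@1 ID@2 stall=0 (-) EX@3 MEM@4 WB@5
I1 ld r4 <- r4: IF@2 ID@3 stall=2 (RAW on I0.r4 (WB@5)) EX@6 MEM@7 WB@8
I2 ld r4 <- r3: IF@3 ID@6 stall=0 (-) EX@7 MEM@8 WB@9
I3 mul r5 <- r2,r4: IF@6 ID@7 stall=2 (RAW on I2.r4 (WB@9)) EX@10 MEM@11 WB@12
I4 mul r3 <- r5,r3: IF@7 ID@10 stall=2 (RAW on I3.r5 (WB@12)) EX@13 MEM@14 WB@15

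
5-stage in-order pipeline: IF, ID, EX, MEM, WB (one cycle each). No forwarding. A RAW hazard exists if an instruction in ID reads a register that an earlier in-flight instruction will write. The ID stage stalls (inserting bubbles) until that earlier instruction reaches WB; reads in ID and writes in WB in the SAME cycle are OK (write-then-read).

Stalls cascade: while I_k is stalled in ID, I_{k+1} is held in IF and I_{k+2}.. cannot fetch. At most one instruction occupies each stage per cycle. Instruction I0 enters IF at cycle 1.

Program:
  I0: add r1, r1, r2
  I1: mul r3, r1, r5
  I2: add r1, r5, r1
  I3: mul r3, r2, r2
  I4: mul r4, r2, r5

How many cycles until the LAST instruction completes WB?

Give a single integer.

I0 add r1 <- r1,r2: IF@1 ID@2 stall=0 (-) EX@3 MEM@4 WB@5
I1 mul r3 <- r1,r5: IF@2 ID@3 stall=2 (RAW on I0.r1 (WB@5)) EX@6 MEM@7 WB@8
I2 add r1 <- r5,r1: IF@3 ID@6 stall=0 (-) EX@7 MEM@8 WB@9
I3 mul r3 <- r2,r2: IF@6 ID@7 stall=0 (-) EX@8 MEM@9 WB@10
I4 mul r4 <- r2,r5: IF@7 ID@8 stall=0 (-) EX@9 MEM@10 WB@11

Answer: 11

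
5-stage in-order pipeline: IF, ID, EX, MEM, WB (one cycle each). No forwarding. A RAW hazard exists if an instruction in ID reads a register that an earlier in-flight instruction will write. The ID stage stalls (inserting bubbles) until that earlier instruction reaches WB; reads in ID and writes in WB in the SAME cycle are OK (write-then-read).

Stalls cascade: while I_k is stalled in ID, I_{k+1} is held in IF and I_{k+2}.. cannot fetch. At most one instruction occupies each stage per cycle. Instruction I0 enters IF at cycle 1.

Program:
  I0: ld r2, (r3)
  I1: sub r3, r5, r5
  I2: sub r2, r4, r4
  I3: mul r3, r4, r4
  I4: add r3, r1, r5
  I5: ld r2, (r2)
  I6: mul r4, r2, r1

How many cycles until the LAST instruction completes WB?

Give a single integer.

Answer: 13

Derivation:
I0 ld r2 <- r3: IF@1 ID@2 stall=0 (-) EX@3 MEM@4 WB@5
I1 sub r3 <- r5,r5: IF@2 ID@3 stall=0 (-) EX@4 MEM@5 WB@6
I2 sub r2 <- r4,r4: IF@3 ID@4 stall=0 (-) EX@5 MEM@6 WB@7
I3 mul r3 <- r4,r4: IF@4 ID@5 stall=0 (-) EX@6 MEM@7 WB@8
I4 add r3 <- r1,r5: IF@5 ID@6 stall=0 (-) EX@7 MEM@8 WB@9
I5 ld r2 <- r2: IF@6 ID@7 stall=0 (-) EX@8 MEM@9 WB@10
I6 mul r4 <- r2,r1: IF@7 ID@8 stall=2 (RAW on I5.r2 (WB@10)) EX@11 MEM@12 WB@13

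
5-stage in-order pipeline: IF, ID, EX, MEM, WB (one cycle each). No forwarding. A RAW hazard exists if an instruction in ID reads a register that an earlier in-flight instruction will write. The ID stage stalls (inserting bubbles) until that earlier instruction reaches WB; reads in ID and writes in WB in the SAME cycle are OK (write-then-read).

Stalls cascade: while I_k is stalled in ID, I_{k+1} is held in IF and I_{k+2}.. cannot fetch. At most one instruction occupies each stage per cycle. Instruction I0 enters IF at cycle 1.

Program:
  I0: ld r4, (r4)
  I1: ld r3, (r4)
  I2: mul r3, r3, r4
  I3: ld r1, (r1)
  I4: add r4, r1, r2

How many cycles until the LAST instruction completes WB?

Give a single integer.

Answer: 15

Derivation:
I0 ld r4 <- r4: IF@1 ID@2 stall=0 (-) EX@3 MEM@4 WB@5
I1 ld r3 <- r4: IF@2 ID@3 stall=2 (RAW on I0.r4 (WB@5)) EX@6 MEM@7 WB@8
I2 mul r3 <- r3,r4: IF@3 ID@6 stall=2 (RAW on I1.r3 (WB@8)) EX@9 MEM@10 WB@11
I3 ld r1 <- r1: IF@6 ID@9 stall=0 (-) EX@10 MEM@11 WB@12
I4 add r4 <- r1,r2: IF@9 ID@10 stall=2 (RAW on I3.r1 (WB@12)) EX@13 MEM@14 WB@15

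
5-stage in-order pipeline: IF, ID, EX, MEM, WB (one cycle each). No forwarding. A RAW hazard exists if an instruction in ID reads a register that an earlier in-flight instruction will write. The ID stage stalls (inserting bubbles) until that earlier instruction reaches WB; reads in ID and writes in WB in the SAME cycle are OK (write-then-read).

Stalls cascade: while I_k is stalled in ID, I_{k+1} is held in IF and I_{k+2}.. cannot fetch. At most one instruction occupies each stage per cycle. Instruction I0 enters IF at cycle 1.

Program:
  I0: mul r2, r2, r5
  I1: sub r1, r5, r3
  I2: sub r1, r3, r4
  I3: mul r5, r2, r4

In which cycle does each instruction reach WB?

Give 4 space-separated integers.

I0 mul r2 <- r2,r5: IF@1 ID@2 stall=0 (-) EX@3 MEM@4 WB@5
I1 sub r1 <- r5,r3: IF@2 ID@3 stall=0 (-) EX@4 MEM@5 WB@6
I2 sub r1 <- r3,r4: IF@3 ID@4 stall=0 (-) EX@5 MEM@6 WB@7
I3 mul r5 <- r2,r4: IF@4 ID@5 stall=0 (-) EX@6 MEM@7 WB@8

Answer: 5 6 7 8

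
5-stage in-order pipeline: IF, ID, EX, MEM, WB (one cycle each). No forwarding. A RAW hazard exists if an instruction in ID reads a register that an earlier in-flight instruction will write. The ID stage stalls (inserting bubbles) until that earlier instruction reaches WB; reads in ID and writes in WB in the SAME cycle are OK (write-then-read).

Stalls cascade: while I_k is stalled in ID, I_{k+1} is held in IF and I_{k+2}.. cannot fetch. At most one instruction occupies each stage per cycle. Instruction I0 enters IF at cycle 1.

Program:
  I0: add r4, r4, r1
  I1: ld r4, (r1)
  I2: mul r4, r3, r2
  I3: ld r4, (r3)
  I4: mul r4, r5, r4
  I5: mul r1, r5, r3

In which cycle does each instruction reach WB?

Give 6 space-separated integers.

Answer: 5 6 7 8 11 12

Derivation:
I0 add r4 <- r4,r1: IF@1 ID@2 stall=0 (-) EX@3 MEM@4 WB@5
I1 ld r4 <- r1: IF@2 ID@3 stall=0 (-) EX@4 MEM@5 WB@6
I2 mul r4 <- r3,r2: IF@3 ID@4 stall=0 (-) EX@5 MEM@6 WB@7
I3 ld r4 <- r3: IF@4 ID@5 stall=0 (-) EX@6 MEM@7 WB@8
I4 mul r4 <- r5,r4: IF@5 ID@6 stall=2 (RAW on I3.r4 (WB@8)) EX@9 MEM@10 WB@11
I5 mul r1 <- r5,r3: IF@6 ID@9 stall=0 (-) EX@10 MEM@11 WB@12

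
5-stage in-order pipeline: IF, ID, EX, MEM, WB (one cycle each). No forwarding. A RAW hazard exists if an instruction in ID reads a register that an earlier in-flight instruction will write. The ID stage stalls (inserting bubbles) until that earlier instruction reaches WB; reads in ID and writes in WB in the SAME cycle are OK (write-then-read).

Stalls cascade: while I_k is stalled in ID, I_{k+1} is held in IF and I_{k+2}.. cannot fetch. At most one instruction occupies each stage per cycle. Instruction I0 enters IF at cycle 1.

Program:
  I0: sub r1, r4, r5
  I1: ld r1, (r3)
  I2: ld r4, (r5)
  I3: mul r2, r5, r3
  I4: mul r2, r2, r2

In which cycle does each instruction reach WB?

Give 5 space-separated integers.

Answer: 5 6 7 8 11

Derivation:
I0 sub r1 <- r4,r5: IF@1 ID@2 stall=0 (-) EX@3 MEM@4 WB@5
I1 ld r1 <- r3: IF@2 ID@3 stall=0 (-) EX@4 MEM@5 WB@6
I2 ld r4 <- r5: IF@3 ID@4 stall=0 (-) EX@5 MEM@6 WB@7
I3 mul r2 <- r5,r3: IF@4 ID@5 stall=0 (-) EX@6 MEM@7 WB@8
I4 mul r2 <- r2,r2: IF@5 ID@6 stall=2 (RAW on I3.r2 (WB@8)) EX@9 MEM@10 WB@11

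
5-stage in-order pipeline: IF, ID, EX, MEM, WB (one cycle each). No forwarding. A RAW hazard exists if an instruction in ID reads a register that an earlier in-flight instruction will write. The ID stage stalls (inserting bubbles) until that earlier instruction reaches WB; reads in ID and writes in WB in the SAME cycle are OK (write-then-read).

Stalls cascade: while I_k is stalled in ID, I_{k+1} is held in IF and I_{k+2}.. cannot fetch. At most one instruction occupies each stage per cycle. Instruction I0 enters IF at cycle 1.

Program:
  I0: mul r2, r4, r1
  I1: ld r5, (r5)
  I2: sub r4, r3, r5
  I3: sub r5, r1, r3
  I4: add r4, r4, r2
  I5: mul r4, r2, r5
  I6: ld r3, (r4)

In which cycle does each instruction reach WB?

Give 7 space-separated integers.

Answer: 5 6 9 10 12 13 16

Derivation:
I0 mul r2 <- r4,r1: IF@1 ID@2 stall=0 (-) EX@3 MEM@4 WB@5
I1 ld r5 <- r5: IF@2 ID@3 stall=0 (-) EX@4 MEM@5 WB@6
I2 sub r4 <- r3,r5: IF@3 ID@4 stall=2 (RAW on I1.r5 (WB@6)) EX@7 MEM@8 WB@9
I3 sub r5 <- r1,r3: IF@4 ID@7 stall=0 (-) EX@8 MEM@9 WB@10
I4 add r4 <- r4,r2: IF@7 ID@8 stall=1 (RAW on I2.r4 (WB@9)) EX@10 MEM@11 WB@12
I5 mul r4 <- r2,r5: IF@8 ID@10 stall=0 (-) EX@11 MEM@12 WB@13
I6 ld r3 <- r4: IF@10 ID@11 stall=2 (RAW on I5.r4 (WB@13)) EX@14 MEM@15 WB@16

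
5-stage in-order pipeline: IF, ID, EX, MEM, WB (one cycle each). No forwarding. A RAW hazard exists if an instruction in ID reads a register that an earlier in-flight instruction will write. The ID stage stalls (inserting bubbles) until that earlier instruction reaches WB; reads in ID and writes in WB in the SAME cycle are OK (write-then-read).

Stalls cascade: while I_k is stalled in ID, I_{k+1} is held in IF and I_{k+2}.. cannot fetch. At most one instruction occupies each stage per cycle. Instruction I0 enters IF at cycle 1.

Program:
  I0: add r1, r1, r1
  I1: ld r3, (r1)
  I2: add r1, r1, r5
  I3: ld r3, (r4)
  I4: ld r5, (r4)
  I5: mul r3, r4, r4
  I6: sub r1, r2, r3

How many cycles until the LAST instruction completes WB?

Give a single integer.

I0 add r1 <- r1,r1: IF@1 ID@2 stall=0 (-) EX@3 MEM@4 WB@5
I1 ld r3 <- r1: IF@2 ID@3 stall=2 (RAW on I0.r1 (WB@5)) EX@6 MEM@7 WB@8
I2 add r1 <- r1,r5: IF@3 ID@6 stall=0 (-) EX@7 MEM@8 WB@9
I3 ld r3 <- r4: IF@6 ID@7 stall=0 (-) EX@8 MEM@9 WB@10
I4 ld r5 <- r4: IF@7 ID@8 stall=0 (-) EX@9 MEM@10 WB@11
I5 mul r3 <- r4,r4: IF@8 ID@9 stall=0 (-) EX@10 MEM@11 WB@12
I6 sub r1 <- r2,r3: IF@9 ID@10 stall=2 (RAW on I5.r3 (WB@12)) EX@13 MEM@14 WB@15

Answer: 15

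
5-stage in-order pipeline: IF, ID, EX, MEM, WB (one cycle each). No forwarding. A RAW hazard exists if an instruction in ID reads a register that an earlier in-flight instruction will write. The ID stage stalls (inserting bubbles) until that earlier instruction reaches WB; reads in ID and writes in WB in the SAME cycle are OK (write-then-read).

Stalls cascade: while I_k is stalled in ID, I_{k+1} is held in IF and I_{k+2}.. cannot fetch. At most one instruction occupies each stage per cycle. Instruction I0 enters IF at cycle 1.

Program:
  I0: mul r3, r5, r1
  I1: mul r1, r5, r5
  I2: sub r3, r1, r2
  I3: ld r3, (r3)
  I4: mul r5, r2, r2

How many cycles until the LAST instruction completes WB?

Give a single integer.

I0 mul r3 <- r5,r1: IF@1 ID@2 stall=0 (-) EX@3 MEM@4 WB@5
I1 mul r1 <- r5,r5: IF@2 ID@3 stall=0 (-) EX@4 MEM@5 WB@6
I2 sub r3 <- r1,r2: IF@3 ID@4 stall=2 (RAW on I1.r1 (WB@6)) EX@7 MEM@8 WB@9
I3 ld r3 <- r3: IF@4 ID@7 stall=2 (RAW on I2.r3 (WB@9)) EX@10 MEM@11 WB@12
I4 mul r5 <- r2,r2: IF@7 ID@10 stall=0 (-) EX@11 MEM@12 WB@13

Answer: 13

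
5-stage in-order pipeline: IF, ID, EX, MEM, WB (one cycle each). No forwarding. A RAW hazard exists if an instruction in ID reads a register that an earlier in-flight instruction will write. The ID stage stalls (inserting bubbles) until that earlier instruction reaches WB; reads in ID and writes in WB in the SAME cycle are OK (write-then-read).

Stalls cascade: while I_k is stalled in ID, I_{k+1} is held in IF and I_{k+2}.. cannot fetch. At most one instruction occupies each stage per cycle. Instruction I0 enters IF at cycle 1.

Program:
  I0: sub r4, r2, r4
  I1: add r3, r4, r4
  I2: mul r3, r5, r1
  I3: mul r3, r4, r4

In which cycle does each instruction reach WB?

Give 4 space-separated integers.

I0 sub r4 <- r2,r4: IF@1 ID@2 stall=0 (-) EX@3 MEM@4 WB@5
I1 add r3 <- r4,r4: IF@2 ID@3 stall=2 (RAW on I0.r4 (WB@5)) EX@6 MEM@7 WB@8
I2 mul r3 <- r5,r1: IF@3 ID@6 stall=0 (-) EX@7 MEM@8 WB@9
I3 mul r3 <- r4,r4: IF@6 ID@7 stall=0 (-) EX@8 MEM@9 WB@10

Answer: 5 8 9 10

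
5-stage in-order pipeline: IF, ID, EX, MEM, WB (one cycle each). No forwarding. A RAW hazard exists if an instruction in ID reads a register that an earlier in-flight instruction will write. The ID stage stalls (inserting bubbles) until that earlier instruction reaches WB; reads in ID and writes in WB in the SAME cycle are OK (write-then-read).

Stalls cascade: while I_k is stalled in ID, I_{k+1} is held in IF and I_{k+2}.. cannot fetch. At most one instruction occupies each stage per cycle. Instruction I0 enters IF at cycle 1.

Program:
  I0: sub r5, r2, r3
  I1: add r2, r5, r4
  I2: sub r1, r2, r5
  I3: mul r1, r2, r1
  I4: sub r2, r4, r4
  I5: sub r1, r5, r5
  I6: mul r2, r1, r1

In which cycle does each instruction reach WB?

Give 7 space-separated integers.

I0 sub r5 <- r2,r3: IF@1 ID@2 stall=0 (-) EX@3 MEM@4 WB@5
I1 add r2 <- r5,r4: IF@2 ID@3 stall=2 (RAW on I0.r5 (WB@5)) EX@6 MEM@7 WB@8
I2 sub r1 <- r2,r5: IF@3 ID@6 stall=2 (RAW on I1.r2 (WB@8)) EX@9 MEM@10 WB@11
I3 mul r1 <- r2,r1: IF@6 ID@9 stall=2 (RAW on I2.r1 (WB@11)) EX@12 MEM@13 WB@14
I4 sub r2 <- r4,r4: IF@9 ID@12 stall=0 (-) EX@13 MEM@14 WB@15
I5 sub r1 <- r5,r5: IF@12 ID@13 stall=0 (-) EX@14 MEM@15 WB@16
I6 mul r2 <- r1,r1: IF@13 ID@14 stall=2 (RAW on I5.r1 (WB@16)) EX@17 MEM@18 WB@19

Answer: 5 8 11 14 15 16 19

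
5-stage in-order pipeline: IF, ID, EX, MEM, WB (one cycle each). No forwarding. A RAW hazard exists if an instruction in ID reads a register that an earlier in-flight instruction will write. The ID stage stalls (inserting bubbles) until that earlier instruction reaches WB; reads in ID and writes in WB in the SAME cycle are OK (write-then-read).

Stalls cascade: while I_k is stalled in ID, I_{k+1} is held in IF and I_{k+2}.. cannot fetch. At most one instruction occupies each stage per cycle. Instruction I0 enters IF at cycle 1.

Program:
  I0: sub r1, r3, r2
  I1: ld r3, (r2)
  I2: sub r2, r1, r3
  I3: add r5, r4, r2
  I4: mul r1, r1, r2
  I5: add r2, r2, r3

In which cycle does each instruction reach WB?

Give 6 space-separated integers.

I0 sub r1 <- r3,r2: IF@1 ID@2 stall=0 (-) EX@3 MEM@4 WB@5
I1 ld r3 <- r2: IF@2 ID@3 stall=0 (-) EX@4 MEM@5 WB@6
I2 sub r2 <- r1,r3: IF@3 ID@4 stall=2 (RAW on I1.r3 (WB@6)) EX@7 MEM@8 WB@9
I3 add r5 <- r4,r2: IF@4 ID@7 stall=2 (RAW on I2.r2 (WB@9)) EX@10 MEM@11 WB@12
I4 mul r1 <- r1,r2: IF@7 ID@10 stall=0 (-) EX@11 MEM@12 WB@13
I5 add r2 <- r2,r3: IF@10 ID@11 stall=0 (-) EX@12 MEM@13 WB@14

Answer: 5 6 9 12 13 14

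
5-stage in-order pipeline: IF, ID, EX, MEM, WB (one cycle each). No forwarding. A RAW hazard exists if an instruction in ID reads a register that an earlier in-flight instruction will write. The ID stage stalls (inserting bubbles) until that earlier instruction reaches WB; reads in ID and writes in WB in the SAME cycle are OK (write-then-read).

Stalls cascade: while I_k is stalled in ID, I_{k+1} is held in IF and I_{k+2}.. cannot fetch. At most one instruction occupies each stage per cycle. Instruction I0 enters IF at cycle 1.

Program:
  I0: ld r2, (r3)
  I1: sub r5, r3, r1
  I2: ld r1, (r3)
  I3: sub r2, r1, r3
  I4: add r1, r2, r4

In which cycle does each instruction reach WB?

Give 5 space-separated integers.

I0 ld r2 <- r3: IF@1 ID@2 stall=0 (-) EX@3 MEM@4 WB@5
I1 sub r5 <- r3,r1: IF@2 ID@3 stall=0 (-) EX@4 MEM@5 WB@6
I2 ld r1 <- r3: IF@3 ID@4 stall=0 (-) EX@5 MEM@6 WB@7
I3 sub r2 <- r1,r3: IF@4 ID@5 stall=2 (RAW on I2.r1 (WB@7)) EX@8 MEM@9 WB@10
I4 add r1 <- r2,r4: IF@5 ID@8 stall=2 (RAW on I3.r2 (WB@10)) EX@11 MEM@12 WB@13

Answer: 5 6 7 10 13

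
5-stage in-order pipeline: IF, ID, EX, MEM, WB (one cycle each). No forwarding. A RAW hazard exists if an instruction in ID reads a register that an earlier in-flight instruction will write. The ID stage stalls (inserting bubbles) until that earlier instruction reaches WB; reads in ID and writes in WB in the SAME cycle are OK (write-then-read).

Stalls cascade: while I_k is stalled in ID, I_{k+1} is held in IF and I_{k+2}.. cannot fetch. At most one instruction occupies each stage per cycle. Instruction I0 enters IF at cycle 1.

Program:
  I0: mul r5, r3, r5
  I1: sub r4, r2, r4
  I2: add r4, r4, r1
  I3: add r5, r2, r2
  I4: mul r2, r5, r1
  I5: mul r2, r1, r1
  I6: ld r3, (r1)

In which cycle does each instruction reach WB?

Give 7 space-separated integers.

Answer: 5 6 9 10 13 14 15

Derivation:
I0 mul r5 <- r3,r5: IF@1 ID@2 stall=0 (-) EX@3 MEM@4 WB@5
I1 sub r4 <- r2,r4: IF@2 ID@3 stall=0 (-) EX@4 MEM@5 WB@6
I2 add r4 <- r4,r1: IF@3 ID@4 stall=2 (RAW on I1.r4 (WB@6)) EX@7 MEM@8 WB@9
I3 add r5 <- r2,r2: IF@4 ID@7 stall=0 (-) EX@8 MEM@9 WB@10
I4 mul r2 <- r5,r1: IF@7 ID@8 stall=2 (RAW on I3.r5 (WB@10)) EX@11 MEM@12 WB@13
I5 mul r2 <- r1,r1: IF@8 ID@11 stall=0 (-) EX@12 MEM@13 WB@14
I6 ld r3 <- r1: IF@11 ID@12 stall=0 (-) EX@13 MEM@14 WB@15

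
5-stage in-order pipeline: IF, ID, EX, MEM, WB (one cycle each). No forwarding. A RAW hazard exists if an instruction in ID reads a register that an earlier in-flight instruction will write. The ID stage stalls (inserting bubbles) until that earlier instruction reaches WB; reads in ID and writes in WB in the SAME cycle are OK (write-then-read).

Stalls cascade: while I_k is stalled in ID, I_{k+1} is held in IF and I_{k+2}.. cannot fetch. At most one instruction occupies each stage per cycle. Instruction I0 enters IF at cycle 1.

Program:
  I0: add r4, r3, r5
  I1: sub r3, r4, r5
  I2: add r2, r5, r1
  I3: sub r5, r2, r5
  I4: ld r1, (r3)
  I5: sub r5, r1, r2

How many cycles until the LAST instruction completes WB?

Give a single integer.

Answer: 16

Derivation:
I0 add r4 <- r3,r5: IF@1 ID@2 stall=0 (-) EX@3 MEM@4 WB@5
I1 sub r3 <- r4,r5: IF@2 ID@3 stall=2 (RAW on I0.r4 (WB@5)) EX@6 MEM@7 WB@8
I2 add r2 <- r5,r1: IF@3 ID@6 stall=0 (-) EX@7 MEM@8 WB@9
I3 sub r5 <- r2,r5: IF@6 ID@7 stall=2 (RAW on I2.r2 (WB@9)) EX@10 MEM@11 WB@12
I4 ld r1 <- r3: IF@7 ID@10 stall=0 (-) EX@11 MEM@12 WB@13
I5 sub r5 <- r1,r2: IF@10 ID@11 stall=2 (RAW on I4.r1 (WB@13)) EX@14 MEM@15 WB@16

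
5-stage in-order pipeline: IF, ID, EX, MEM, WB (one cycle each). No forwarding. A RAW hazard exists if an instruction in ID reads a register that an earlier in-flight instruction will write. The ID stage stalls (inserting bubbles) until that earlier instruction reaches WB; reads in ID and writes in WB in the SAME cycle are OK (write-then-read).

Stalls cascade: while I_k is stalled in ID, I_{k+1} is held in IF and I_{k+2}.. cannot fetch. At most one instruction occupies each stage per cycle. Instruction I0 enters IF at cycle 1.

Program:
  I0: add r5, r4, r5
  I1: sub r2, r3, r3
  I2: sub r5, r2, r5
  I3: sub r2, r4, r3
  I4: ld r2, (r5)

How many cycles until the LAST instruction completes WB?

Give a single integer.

I0 add r5 <- r4,r5: IF@1 ID@2 stall=0 (-) EX@3 MEM@4 WB@5
I1 sub r2 <- r3,r3: IF@2 ID@3 stall=0 (-) EX@4 MEM@5 WB@6
I2 sub r5 <- r2,r5: IF@3 ID@4 stall=2 (RAW on I1.r2 (WB@6)) EX@7 MEM@8 WB@9
I3 sub r2 <- r4,r3: IF@4 ID@7 stall=0 (-) EX@8 MEM@9 WB@10
I4 ld r2 <- r5: IF@7 ID@8 stall=1 (RAW on I2.r5 (WB@9)) EX@10 MEM@11 WB@12

Answer: 12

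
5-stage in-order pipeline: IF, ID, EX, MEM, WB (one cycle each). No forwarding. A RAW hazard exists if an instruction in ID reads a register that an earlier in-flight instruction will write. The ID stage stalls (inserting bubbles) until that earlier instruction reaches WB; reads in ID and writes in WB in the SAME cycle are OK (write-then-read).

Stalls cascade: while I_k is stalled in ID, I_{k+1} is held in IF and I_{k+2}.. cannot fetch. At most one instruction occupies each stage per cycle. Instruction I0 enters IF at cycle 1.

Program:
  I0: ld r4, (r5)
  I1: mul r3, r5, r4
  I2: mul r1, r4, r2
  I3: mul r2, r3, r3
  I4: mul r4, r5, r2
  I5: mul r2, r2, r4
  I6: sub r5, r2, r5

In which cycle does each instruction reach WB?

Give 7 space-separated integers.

I0 ld r4 <- r5: IF@1 ID@2 stall=0 (-) EX@3 MEM@4 WB@5
I1 mul r3 <- r5,r4: IF@2 ID@3 stall=2 (RAW on I0.r4 (WB@5)) EX@6 MEM@7 WB@8
I2 mul r1 <- r4,r2: IF@3 ID@6 stall=0 (-) EX@7 MEM@8 WB@9
I3 mul r2 <- r3,r3: IF@6 ID@7 stall=1 (RAW on I1.r3 (WB@8)) EX@9 MEM@10 WB@11
I4 mul r4 <- r5,r2: IF@7 ID@9 stall=2 (RAW on I3.r2 (WB@11)) EX@12 MEM@13 WB@14
I5 mul r2 <- r2,r4: IF@9 ID@12 stall=2 (RAW on I4.r4 (WB@14)) EX@15 MEM@16 WB@17
I6 sub r5 <- r2,r5: IF@12 ID@15 stall=2 (RAW on I5.r2 (WB@17)) EX@18 MEM@19 WB@20

Answer: 5 8 9 11 14 17 20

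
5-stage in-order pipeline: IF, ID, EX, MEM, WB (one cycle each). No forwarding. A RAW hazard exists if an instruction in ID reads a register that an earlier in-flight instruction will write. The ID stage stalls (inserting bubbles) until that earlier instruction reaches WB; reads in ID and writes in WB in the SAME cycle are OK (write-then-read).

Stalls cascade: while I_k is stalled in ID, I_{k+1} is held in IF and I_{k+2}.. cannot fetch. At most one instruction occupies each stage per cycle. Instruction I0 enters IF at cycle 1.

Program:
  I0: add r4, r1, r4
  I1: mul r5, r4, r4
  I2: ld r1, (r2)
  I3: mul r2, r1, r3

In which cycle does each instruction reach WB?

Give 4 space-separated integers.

I0 add r4 <- r1,r4: IF@1 ID@2 stall=0 (-) EX@3 MEM@4 WB@5
I1 mul r5 <- r4,r4: IF@2 ID@3 stall=2 (RAW on I0.r4 (WB@5)) EX@6 MEM@7 WB@8
I2 ld r1 <- r2: IF@3 ID@6 stall=0 (-) EX@7 MEM@8 WB@9
I3 mul r2 <- r1,r3: IF@6 ID@7 stall=2 (RAW on I2.r1 (WB@9)) EX@10 MEM@11 WB@12

Answer: 5 8 9 12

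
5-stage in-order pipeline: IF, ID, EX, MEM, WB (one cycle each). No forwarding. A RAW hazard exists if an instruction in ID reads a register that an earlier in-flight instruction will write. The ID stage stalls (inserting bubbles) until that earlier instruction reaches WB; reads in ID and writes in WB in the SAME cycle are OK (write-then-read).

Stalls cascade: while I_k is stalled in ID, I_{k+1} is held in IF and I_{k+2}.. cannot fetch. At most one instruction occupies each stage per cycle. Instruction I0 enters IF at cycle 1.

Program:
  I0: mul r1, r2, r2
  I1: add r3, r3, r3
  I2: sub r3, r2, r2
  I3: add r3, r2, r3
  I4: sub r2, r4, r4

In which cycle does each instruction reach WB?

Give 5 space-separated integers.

Answer: 5 6 7 10 11

Derivation:
I0 mul r1 <- r2,r2: IF@1 ID@2 stall=0 (-) EX@3 MEM@4 WB@5
I1 add r3 <- r3,r3: IF@2 ID@3 stall=0 (-) EX@4 MEM@5 WB@6
I2 sub r3 <- r2,r2: IF@3 ID@4 stall=0 (-) EX@5 MEM@6 WB@7
I3 add r3 <- r2,r3: IF@4 ID@5 stall=2 (RAW on I2.r3 (WB@7)) EX@8 MEM@9 WB@10
I4 sub r2 <- r4,r4: IF@5 ID@8 stall=0 (-) EX@9 MEM@10 WB@11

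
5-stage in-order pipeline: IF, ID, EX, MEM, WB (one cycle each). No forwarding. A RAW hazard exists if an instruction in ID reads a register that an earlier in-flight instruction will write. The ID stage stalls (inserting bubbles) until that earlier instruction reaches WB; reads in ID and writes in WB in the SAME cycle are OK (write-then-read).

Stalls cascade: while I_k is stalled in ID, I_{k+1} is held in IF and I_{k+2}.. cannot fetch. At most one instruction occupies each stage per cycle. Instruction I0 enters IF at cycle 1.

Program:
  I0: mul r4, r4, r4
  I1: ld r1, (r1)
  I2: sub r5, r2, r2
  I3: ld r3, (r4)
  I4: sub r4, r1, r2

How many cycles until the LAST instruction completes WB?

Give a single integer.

I0 mul r4 <- r4,r4: IF@1 ID@2 stall=0 (-) EX@3 MEM@4 WB@5
I1 ld r1 <- r1: IF@2 ID@3 stall=0 (-) EX@4 MEM@5 WB@6
I2 sub r5 <- r2,r2: IF@3 ID@4 stall=0 (-) EX@5 MEM@6 WB@7
I3 ld r3 <- r4: IF@4 ID@5 stall=0 (-) EX@6 MEM@7 WB@8
I4 sub r4 <- r1,r2: IF@5 ID@6 stall=0 (-) EX@7 MEM@8 WB@9

Answer: 9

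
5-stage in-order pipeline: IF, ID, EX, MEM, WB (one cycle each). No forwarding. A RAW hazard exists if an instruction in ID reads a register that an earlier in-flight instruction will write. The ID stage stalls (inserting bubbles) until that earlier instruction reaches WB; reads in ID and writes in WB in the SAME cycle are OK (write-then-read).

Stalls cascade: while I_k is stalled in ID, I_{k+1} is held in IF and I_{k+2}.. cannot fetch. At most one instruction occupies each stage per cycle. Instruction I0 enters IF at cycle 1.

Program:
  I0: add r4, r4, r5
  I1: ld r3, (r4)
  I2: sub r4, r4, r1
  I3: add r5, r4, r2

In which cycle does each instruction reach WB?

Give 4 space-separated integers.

I0 add r4 <- r4,r5: IF@1 ID@2 stall=0 (-) EX@3 MEM@4 WB@5
I1 ld r3 <- r4: IF@2 ID@3 stall=2 (RAW on I0.r4 (WB@5)) EX@6 MEM@7 WB@8
I2 sub r4 <- r4,r1: IF@3 ID@6 stall=0 (-) EX@7 MEM@8 WB@9
I3 add r5 <- r4,r2: IF@6 ID@7 stall=2 (RAW on I2.r4 (WB@9)) EX@10 MEM@11 WB@12

Answer: 5 8 9 12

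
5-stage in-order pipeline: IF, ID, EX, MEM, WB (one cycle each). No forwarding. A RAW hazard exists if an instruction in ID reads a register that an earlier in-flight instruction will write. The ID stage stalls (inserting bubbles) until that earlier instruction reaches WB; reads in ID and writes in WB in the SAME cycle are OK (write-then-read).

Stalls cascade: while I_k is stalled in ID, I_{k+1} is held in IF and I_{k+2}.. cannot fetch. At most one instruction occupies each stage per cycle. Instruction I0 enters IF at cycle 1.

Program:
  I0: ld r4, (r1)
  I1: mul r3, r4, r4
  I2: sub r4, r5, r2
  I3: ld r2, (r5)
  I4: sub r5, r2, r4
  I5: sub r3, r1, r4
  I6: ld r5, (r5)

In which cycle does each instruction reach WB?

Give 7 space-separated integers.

I0 ld r4 <- r1: IF@1 ID@2 stall=0 (-) EX@3 MEM@4 WB@5
I1 mul r3 <- r4,r4: IF@2 ID@3 stall=2 (RAW on I0.r4 (WB@5)) EX@6 MEM@7 WB@8
I2 sub r4 <- r5,r2: IF@3 ID@6 stall=0 (-) EX@7 MEM@8 WB@9
I3 ld r2 <- r5: IF@6 ID@7 stall=0 (-) EX@8 MEM@9 WB@10
I4 sub r5 <- r2,r4: IF@7 ID@8 stall=2 (RAW on I3.r2 (WB@10)) EX@11 MEM@12 WB@13
I5 sub r3 <- r1,r4: IF@8 ID@11 stall=0 (-) EX@12 MEM@13 WB@14
I6 ld r5 <- r5: IF@11 ID@12 stall=1 (RAW on I4.r5 (WB@13)) EX@14 MEM@15 WB@16

Answer: 5 8 9 10 13 14 16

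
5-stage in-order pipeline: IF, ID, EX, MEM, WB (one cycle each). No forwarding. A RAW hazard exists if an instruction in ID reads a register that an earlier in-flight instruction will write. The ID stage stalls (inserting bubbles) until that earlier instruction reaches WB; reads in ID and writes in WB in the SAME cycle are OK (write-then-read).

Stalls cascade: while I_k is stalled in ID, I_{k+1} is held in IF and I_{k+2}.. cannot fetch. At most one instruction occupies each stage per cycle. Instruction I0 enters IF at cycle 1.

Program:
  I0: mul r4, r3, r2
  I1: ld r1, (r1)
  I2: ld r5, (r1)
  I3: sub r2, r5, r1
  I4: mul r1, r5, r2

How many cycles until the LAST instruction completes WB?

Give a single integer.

Answer: 15

Derivation:
I0 mul r4 <- r3,r2: IF@1 ID@2 stall=0 (-) EX@3 MEM@4 WB@5
I1 ld r1 <- r1: IF@2 ID@3 stall=0 (-) EX@4 MEM@5 WB@6
I2 ld r5 <- r1: IF@3 ID@4 stall=2 (RAW on I1.r1 (WB@6)) EX@7 MEM@8 WB@9
I3 sub r2 <- r5,r1: IF@4 ID@7 stall=2 (RAW on I2.r5 (WB@9)) EX@10 MEM@11 WB@12
I4 mul r1 <- r5,r2: IF@7 ID@10 stall=2 (RAW on I3.r2 (WB@12)) EX@13 MEM@14 WB@15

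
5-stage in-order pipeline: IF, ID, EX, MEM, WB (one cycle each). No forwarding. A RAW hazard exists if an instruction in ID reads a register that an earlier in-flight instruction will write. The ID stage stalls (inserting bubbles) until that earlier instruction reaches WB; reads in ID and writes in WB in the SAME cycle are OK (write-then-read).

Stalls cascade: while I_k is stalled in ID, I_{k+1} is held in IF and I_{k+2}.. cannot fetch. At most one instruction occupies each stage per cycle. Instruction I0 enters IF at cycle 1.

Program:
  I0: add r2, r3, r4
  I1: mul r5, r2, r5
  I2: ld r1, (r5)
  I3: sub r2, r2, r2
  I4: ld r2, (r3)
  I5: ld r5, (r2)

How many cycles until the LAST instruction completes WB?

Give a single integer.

I0 add r2 <- r3,r4: IF@1 ID@2 stall=0 (-) EX@3 MEM@4 WB@5
I1 mul r5 <- r2,r5: IF@2 ID@3 stall=2 (RAW on I0.r2 (WB@5)) EX@6 MEM@7 WB@8
I2 ld r1 <- r5: IF@3 ID@6 stall=2 (RAW on I1.r5 (WB@8)) EX@9 MEM@10 WB@11
I3 sub r2 <- r2,r2: IF@6 ID@9 stall=0 (-) EX@10 MEM@11 WB@12
I4 ld r2 <- r3: IF@9 ID@10 stall=0 (-) EX@11 MEM@12 WB@13
I5 ld r5 <- r2: IF@10 ID@11 stall=2 (RAW on I4.r2 (WB@13)) EX@14 MEM@15 WB@16

Answer: 16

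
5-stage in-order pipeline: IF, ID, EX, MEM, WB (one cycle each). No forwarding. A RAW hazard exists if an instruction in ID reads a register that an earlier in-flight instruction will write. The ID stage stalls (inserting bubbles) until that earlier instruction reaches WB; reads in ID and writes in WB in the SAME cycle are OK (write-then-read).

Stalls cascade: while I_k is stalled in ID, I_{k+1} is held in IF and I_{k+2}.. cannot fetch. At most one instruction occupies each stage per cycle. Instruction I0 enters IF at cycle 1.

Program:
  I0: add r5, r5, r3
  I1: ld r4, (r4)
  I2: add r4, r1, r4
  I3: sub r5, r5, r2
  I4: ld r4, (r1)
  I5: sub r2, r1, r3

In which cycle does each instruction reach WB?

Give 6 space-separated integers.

Answer: 5 6 9 10 11 12

Derivation:
I0 add r5 <- r5,r3: IF@1 ID@2 stall=0 (-) EX@3 MEM@4 WB@5
I1 ld r4 <- r4: IF@2 ID@3 stall=0 (-) EX@4 MEM@5 WB@6
I2 add r4 <- r1,r4: IF@3 ID@4 stall=2 (RAW on I1.r4 (WB@6)) EX@7 MEM@8 WB@9
I3 sub r5 <- r5,r2: IF@4 ID@7 stall=0 (-) EX@8 MEM@9 WB@10
I4 ld r4 <- r1: IF@7 ID@8 stall=0 (-) EX@9 MEM@10 WB@11
I5 sub r2 <- r1,r3: IF@8 ID@9 stall=0 (-) EX@10 MEM@11 WB@12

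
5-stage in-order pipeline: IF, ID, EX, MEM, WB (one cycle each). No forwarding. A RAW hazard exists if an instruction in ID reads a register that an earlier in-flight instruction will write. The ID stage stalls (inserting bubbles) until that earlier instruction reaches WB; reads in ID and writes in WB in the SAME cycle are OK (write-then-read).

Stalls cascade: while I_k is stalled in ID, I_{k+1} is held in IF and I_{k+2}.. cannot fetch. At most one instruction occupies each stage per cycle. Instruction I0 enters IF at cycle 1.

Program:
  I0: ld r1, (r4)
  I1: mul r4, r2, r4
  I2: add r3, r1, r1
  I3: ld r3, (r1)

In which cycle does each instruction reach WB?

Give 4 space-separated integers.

Answer: 5 6 8 9

Derivation:
I0 ld r1 <- r4: IF@1 ID@2 stall=0 (-) EX@3 MEM@4 WB@5
I1 mul r4 <- r2,r4: IF@2 ID@3 stall=0 (-) EX@4 MEM@5 WB@6
I2 add r3 <- r1,r1: IF@3 ID@4 stall=1 (RAW on I0.r1 (WB@5)) EX@6 MEM@7 WB@8
I3 ld r3 <- r1: IF@4 ID@6 stall=0 (-) EX@7 MEM@8 WB@9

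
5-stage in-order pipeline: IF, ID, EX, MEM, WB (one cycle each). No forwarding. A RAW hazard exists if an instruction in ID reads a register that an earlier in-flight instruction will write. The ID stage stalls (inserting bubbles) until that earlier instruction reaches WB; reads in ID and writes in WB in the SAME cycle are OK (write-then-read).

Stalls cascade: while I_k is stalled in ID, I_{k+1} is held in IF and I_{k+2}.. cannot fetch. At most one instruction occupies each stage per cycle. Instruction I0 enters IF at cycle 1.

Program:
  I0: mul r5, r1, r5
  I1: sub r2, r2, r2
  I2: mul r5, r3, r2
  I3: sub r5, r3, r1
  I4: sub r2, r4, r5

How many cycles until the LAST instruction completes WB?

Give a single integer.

Answer: 13

Derivation:
I0 mul r5 <- r1,r5: IF@1 ID@2 stall=0 (-) EX@3 MEM@4 WB@5
I1 sub r2 <- r2,r2: IF@2 ID@3 stall=0 (-) EX@4 MEM@5 WB@6
I2 mul r5 <- r3,r2: IF@3 ID@4 stall=2 (RAW on I1.r2 (WB@6)) EX@7 MEM@8 WB@9
I3 sub r5 <- r3,r1: IF@4 ID@7 stall=0 (-) EX@8 MEM@9 WB@10
I4 sub r2 <- r4,r5: IF@7 ID@8 stall=2 (RAW on I3.r5 (WB@10)) EX@11 MEM@12 WB@13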